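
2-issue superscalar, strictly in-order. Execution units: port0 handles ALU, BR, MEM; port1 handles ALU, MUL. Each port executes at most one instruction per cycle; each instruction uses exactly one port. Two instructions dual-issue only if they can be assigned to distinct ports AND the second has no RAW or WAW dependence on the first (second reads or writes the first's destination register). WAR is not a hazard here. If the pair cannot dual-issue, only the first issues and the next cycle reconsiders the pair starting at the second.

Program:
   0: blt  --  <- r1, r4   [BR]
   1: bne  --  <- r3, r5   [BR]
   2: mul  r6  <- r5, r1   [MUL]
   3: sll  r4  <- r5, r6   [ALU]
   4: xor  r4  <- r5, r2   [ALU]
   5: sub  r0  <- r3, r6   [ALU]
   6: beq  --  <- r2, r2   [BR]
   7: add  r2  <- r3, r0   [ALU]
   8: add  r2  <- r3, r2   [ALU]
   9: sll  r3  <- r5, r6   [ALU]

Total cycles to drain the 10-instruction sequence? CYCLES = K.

  cy0 -> i0 (blt) no-port BR/BR
  cy1 -> i1&i2 (bne/mul) dual
  cy2 -> i3 (sll) WAW r4
  cy3 -> i4&i5 (xor/sub) dual
  cy4 -> i6&i7 (beq/add) dual
  cy5 -> i8&i9 (add/sll) dual

CYCLES = 6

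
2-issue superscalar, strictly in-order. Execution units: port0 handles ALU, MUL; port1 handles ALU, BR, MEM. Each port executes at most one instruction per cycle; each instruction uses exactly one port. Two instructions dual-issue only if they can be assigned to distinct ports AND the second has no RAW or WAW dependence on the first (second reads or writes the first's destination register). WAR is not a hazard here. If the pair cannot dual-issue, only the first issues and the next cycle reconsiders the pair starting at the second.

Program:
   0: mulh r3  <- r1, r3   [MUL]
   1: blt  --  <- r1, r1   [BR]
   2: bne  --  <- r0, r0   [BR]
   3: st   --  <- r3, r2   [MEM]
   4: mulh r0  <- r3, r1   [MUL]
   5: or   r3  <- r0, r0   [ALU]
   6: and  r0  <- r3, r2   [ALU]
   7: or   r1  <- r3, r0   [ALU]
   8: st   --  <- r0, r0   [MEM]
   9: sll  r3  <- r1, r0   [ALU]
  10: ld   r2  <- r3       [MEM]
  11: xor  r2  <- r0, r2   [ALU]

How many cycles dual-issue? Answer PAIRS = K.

PAIRS = 3

t=0 i0+i1:mulh;blt ; 2-wide
t=1 i2:bne ; no-port BR/MEM
t=2 i3+i4:st;mulh ; 2-wide
t=3 i5:or ; RAW r3
t=4 i6:and ; RAW r0
t=5 i7+i8:or;st ; 2-wide
t=6 i9:sll ; RAW r3
t=7 i10:ld ; RAW+WAW r2
t=8 i11:xor ; tail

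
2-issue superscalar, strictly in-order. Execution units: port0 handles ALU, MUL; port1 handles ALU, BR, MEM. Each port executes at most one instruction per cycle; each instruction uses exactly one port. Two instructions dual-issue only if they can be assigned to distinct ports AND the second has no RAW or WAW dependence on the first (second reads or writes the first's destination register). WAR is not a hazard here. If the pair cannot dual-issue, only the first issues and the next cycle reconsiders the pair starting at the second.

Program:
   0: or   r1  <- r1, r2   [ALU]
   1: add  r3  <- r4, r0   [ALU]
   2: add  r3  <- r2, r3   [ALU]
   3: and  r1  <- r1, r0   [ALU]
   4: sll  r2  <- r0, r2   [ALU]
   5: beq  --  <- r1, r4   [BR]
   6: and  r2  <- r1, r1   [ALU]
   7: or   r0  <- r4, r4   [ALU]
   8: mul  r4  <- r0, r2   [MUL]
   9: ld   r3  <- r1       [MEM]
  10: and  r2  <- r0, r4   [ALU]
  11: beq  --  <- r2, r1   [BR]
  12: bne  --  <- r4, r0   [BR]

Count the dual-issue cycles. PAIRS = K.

PAIRS = 5

#0 head=0: or;add i0,i1 dual
#1 head=2: add;and i2,i3 dual
#2 head=4: sll;beq i4,i5 dual
#3 head=6: and;or i6,i7 dual
#4 head=8: mul;ld i8,i9 dual
#5 head=10: and i10 RAW r2
#6 head=11: beq i11 no-port BR/BR
#7 head=12: bne i12 tail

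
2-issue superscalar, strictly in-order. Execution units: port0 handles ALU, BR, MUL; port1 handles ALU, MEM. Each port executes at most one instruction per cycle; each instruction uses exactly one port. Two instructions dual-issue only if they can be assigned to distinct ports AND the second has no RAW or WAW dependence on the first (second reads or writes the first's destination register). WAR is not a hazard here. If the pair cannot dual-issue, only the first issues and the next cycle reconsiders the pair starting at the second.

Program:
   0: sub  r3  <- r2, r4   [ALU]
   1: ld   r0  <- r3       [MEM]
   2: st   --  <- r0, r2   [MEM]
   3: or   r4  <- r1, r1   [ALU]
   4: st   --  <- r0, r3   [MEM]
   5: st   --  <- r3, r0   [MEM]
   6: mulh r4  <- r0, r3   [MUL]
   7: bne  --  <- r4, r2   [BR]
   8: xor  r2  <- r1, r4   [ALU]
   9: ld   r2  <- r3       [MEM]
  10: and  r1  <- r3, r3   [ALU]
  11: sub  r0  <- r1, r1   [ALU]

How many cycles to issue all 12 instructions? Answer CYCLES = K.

CYCLES = 8

c0: i0 sub  RAW r3
c1: i1 ld  no-port MEM/MEM
c2: i2&i3 st;or  dual
c3: i4 st  no-port MEM/MEM
c4: i5&i6 st;mulh  dual
c5: i7&i8 bne;xor  dual
c6: i9&i10 ld;and  dual
c7: i11 sub  tail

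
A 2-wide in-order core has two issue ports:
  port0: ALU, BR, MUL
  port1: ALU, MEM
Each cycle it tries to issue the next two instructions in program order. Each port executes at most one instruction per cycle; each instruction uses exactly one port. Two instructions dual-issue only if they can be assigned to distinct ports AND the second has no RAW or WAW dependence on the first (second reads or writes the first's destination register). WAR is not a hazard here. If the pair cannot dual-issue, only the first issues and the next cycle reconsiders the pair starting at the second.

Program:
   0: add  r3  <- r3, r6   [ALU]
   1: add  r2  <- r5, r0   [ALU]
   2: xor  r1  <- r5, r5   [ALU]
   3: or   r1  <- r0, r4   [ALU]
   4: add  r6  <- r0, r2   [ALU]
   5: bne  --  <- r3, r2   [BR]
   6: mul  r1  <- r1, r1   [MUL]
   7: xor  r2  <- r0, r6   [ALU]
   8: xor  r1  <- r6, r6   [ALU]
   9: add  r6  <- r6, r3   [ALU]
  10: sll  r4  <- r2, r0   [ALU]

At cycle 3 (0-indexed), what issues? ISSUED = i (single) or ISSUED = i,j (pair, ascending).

ISSUED = 5

#0 head=0: add.ALU add.ALU i0,i1 pair
#1 head=2: xor.ALU i2 WAW r1
#2 head=3: or.ALU add.ALU i3,i4 pair
#3 head=5: bne.BR i5 no-port BR/MUL
#4 head=6: mul.MUL xor.ALU i6,i7 pair
#5 head=8: xor.ALU add.ALU i8,i9 pair
#6 head=10: sll.ALU i10 tail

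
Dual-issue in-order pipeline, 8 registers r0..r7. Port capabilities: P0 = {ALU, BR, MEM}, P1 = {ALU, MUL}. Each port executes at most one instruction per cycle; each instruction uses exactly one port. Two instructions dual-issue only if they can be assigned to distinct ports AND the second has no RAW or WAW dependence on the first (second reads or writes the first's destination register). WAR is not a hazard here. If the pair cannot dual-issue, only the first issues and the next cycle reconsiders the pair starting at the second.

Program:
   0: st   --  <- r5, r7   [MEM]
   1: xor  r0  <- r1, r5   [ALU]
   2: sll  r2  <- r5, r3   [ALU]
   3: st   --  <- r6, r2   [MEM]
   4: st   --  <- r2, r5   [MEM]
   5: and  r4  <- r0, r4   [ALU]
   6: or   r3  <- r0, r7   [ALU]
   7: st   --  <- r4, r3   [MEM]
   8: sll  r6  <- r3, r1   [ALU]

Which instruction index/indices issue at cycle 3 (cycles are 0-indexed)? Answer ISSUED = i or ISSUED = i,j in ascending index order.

ISSUED = 4,5

[0] i0+i1  st/xor  -- 2-wide
[1] i2  sll  -- RAW r2
[2] i3  st  -- no-port MEM/MEM
[3] i4+i5  st/and  -- 2-wide
[4] i6  or  -- RAW r3
[5] i7+i8  st/sll  -- 2-wide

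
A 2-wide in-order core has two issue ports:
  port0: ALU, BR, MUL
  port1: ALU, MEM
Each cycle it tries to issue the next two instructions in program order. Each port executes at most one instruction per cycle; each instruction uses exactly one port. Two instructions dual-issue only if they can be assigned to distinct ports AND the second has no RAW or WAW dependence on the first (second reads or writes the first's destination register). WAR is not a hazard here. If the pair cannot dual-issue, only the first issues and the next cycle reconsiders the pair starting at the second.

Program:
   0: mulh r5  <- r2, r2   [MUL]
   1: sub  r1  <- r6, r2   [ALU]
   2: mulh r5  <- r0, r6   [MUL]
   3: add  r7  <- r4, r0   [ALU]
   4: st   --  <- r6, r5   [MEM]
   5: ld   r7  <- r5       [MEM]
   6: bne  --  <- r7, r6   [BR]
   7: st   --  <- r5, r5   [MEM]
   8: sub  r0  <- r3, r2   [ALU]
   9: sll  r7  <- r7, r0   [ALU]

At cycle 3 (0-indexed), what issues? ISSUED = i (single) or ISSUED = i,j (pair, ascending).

ISSUED = 5

#0 head=0: mulh.MUL/sub.ALU i0&i1 pair
#1 head=2: mulh.MUL/add.ALU i2&i3 pair
#2 head=4: st.MEM i4 no-port MEM/MEM
#3 head=5: ld.MEM i5 RAW r7
#4 head=6: bne.BR/st.MEM i6&i7 pair
#5 head=8: sub.ALU i8 RAW r0
#6 head=9: sll.ALU i9 tail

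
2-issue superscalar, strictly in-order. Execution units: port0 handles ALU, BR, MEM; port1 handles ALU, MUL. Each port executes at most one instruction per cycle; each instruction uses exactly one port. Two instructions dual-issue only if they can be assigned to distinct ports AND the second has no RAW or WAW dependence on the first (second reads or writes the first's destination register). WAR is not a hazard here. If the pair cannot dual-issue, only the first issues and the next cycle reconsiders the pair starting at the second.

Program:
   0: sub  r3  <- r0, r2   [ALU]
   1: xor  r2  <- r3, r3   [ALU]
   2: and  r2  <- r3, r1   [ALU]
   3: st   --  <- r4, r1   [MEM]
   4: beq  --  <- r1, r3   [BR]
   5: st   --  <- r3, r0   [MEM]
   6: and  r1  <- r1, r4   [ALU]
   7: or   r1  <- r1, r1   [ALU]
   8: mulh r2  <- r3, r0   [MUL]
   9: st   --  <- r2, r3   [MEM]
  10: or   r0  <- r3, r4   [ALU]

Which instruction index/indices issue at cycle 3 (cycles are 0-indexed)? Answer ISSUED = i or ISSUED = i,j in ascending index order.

  cy0 -> i0 (sub.ALU) RAW r3
  cy1 -> i1 (xor.ALU) WAW r2
  cy2 -> i2,i3 (and.ALU+st.MEM) dual
  cy3 -> i4 (beq.BR) no-port BR/MEM
  cy4 -> i5,i6 (st.MEM+and.ALU) dual
  cy5 -> i7,i8 (or.ALU+mulh.MUL) dual
  cy6 -> i9,i10 (st.MEM+or.ALU) dual

ISSUED = 4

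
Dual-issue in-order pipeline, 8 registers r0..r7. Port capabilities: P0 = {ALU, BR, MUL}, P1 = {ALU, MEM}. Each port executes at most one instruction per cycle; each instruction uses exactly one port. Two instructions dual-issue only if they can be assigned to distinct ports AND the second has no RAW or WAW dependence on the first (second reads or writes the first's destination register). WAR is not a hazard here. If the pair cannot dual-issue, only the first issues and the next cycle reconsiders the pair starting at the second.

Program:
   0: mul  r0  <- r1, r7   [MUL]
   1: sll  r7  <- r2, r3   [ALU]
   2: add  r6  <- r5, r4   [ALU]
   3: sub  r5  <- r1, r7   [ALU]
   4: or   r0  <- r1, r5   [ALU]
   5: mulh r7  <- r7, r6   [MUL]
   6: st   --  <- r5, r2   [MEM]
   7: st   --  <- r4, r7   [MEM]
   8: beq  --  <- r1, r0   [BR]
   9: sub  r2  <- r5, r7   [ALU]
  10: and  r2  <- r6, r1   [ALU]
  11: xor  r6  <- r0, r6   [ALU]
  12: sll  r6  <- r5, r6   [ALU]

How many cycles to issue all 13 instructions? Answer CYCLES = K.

CYCLES = 8

  cy0 -> i0&i1 (mul.MUL/sll.ALU) dual
  cy1 -> i2&i3 (add.ALU/sub.ALU) dual
  cy2 -> i4&i5 (or.ALU/mulh.MUL) dual
  cy3 -> i6 (st.MEM) no-port MEM/MEM
  cy4 -> i7&i8 (st.MEM/beq.BR) dual
  cy5 -> i9 (sub.ALU) WAW r2
  cy6 -> i10&i11 (and.ALU/xor.ALU) dual
  cy7 -> i12 (sll.ALU) tail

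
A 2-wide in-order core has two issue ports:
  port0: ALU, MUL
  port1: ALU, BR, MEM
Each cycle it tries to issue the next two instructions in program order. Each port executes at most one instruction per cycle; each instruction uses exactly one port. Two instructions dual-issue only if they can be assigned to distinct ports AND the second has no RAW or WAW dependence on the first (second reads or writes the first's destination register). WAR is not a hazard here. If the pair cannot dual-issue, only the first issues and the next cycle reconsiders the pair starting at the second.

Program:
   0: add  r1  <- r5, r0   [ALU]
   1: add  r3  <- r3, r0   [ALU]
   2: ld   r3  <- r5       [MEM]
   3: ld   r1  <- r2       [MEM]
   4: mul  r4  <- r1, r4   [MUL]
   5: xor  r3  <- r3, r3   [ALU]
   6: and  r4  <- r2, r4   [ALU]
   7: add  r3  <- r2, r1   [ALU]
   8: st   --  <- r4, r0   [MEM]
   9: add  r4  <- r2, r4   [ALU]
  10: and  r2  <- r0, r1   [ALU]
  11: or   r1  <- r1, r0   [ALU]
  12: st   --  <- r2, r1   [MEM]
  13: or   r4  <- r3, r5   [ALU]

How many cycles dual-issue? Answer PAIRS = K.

PAIRS = 6

  cy0 -> i0,i1 (add.ALU+add.ALU) pair
  cy1 -> i2 (ld.MEM) no-port MEM/MEM
  cy2 -> i3 (ld.MEM) RAW r1
  cy3 -> i4,i5 (mul.MUL+xor.ALU) pair
  cy4 -> i6,i7 (and.ALU+add.ALU) pair
  cy5 -> i8,i9 (st.MEM+add.ALU) pair
  cy6 -> i10,i11 (and.ALU+or.ALU) pair
  cy7 -> i12,i13 (st.MEM+or.ALU) pair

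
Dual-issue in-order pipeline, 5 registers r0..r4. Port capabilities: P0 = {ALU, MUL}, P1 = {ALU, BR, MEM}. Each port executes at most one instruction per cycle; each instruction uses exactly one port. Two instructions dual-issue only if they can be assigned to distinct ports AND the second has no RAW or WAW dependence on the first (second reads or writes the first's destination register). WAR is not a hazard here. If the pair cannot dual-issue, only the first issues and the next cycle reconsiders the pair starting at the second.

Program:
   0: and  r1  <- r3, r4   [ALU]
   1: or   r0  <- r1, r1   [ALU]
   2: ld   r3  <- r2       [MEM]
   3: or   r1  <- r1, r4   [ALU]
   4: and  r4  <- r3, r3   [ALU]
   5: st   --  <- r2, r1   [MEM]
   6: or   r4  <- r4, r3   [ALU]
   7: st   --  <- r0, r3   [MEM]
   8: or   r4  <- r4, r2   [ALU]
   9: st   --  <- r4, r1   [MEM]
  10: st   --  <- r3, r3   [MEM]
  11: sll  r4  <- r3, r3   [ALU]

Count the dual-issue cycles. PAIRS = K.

t=0 i0:and.ALU ; RAW r1
t=1 i1&i2:or.ALU;ld.MEM ; pair
t=2 i3&i4:or.ALU;and.ALU ; pair
t=3 i5&i6:st.MEM;or.ALU ; pair
t=4 i7&i8:st.MEM;or.ALU ; pair
t=5 i9:st.MEM ; no-port MEM/MEM
t=6 i10&i11:st.MEM;sll.ALU ; pair

PAIRS = 5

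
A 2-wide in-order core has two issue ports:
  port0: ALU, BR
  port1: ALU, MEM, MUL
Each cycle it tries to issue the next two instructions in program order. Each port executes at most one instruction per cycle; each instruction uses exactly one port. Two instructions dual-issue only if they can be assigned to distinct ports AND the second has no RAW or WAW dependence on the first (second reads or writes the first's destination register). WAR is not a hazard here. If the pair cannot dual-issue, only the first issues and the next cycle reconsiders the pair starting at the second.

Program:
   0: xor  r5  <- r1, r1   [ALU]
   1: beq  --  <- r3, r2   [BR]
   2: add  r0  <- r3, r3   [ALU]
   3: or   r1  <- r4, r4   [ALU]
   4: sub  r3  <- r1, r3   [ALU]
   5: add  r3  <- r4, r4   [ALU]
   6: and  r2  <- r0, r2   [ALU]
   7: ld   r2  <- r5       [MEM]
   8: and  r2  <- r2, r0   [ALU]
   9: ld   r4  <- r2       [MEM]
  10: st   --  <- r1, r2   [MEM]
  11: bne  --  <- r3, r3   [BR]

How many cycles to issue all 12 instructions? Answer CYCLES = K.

CYCLES = 8

c0: i0&i1 xor.ALU+beq.BR  dual
c1: i2&i3 add.ALU+or.ALU  dual
c2: i4 sub.ALU  WAW r3
c3: i5&i6 add.ALU+and.ALU  dual
c4: i7 ld.MEM  RAW+WAW r2
c5: i8 and.ALU  RAW r2
c6: i9 ld.MEM  no-port MEM/MEM
c7: i10&i11 st.MEM+bne.BR  dual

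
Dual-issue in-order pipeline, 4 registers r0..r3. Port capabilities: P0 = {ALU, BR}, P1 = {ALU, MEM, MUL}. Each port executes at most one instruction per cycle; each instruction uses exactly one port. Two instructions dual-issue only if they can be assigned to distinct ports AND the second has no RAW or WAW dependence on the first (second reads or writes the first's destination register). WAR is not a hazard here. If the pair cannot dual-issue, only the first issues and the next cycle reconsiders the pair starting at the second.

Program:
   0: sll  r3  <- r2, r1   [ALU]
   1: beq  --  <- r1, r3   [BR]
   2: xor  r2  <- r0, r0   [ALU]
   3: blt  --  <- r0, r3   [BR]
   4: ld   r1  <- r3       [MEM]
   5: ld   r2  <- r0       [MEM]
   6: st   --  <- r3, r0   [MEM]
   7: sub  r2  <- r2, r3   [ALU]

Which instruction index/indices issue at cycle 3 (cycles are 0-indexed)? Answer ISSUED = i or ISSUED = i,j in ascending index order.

c0: i0 sll.ALU  RAW r3
c1: i1,i2 beq.BR/xor.ALU  pair
c2: i3,i4 blt.BR/ld.MEM  pair
c3: i5 ld.MEM  no-port MEM/MEM
c4: i6,i7 st.MEM/sub.ALU  pair

ISSUED = 5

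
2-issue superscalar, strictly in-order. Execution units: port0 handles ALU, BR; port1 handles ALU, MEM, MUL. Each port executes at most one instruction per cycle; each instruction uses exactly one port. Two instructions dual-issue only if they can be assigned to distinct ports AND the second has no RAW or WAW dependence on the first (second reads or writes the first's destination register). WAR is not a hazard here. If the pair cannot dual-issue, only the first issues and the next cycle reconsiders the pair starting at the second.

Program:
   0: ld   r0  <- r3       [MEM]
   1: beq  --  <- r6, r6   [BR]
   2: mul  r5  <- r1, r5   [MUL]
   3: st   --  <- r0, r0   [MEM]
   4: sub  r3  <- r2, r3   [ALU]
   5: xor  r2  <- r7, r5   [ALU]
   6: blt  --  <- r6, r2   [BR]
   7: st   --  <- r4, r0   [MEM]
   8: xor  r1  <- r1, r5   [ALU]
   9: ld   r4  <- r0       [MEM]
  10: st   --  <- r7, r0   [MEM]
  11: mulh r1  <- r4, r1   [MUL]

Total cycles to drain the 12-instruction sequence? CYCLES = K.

CYCLES = 8

t=0 i0&i1:ld;beq ; pair
t=1 i2:mul ; no-port MUL/MEM
t=2 i3&i4:st;sub ; pair
t=3 i5:xor ; RAW r2
t=4 i6&i7:blt;st ; pair
t=5 i8&i9:xor;ld ; pair
t=6 i10:st ; no-port MEM/MUL
t=7 i11:mulh ; tail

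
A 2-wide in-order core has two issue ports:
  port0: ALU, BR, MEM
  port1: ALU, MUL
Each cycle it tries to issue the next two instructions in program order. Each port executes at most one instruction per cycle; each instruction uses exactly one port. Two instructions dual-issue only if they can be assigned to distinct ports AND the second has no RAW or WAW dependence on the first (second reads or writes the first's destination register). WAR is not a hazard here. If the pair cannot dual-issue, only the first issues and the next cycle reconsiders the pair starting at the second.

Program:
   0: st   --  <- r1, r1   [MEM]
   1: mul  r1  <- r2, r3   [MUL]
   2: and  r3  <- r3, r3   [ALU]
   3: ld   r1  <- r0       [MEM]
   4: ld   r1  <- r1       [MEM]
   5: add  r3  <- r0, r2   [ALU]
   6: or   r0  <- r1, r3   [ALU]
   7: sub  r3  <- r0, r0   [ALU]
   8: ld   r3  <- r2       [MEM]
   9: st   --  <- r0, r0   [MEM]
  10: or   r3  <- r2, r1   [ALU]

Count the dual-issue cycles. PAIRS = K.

PAIRS = 4

c0: i0/i1 st;mul  pair
c1: i2/i3 and;ld  pair
c2: i4/i5 ld;add  pair
c3: i6 or  RAW r0
c4: i7 sub  WAW r3
c5: i8 ld  no-port MEM/MEM
c6: i9/i10 st;or  pair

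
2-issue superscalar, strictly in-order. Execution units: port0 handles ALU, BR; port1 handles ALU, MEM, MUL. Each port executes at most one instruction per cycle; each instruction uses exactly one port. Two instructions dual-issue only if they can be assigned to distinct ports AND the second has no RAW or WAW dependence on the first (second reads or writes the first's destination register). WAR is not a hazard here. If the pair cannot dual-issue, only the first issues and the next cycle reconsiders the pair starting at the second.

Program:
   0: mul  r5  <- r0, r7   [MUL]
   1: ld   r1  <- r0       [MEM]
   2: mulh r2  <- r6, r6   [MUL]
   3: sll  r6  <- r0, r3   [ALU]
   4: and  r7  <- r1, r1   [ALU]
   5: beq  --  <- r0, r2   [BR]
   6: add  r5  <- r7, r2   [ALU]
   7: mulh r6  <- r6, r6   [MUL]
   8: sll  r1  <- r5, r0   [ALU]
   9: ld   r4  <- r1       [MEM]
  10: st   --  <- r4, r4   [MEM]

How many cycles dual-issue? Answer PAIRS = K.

PAIRS = 3

[0] i0  mul  -- no-port MUL/MEM
[1] i1  ld  -- no-port MEM/MUL
[2] i2,i3  mulh;sll  -- dual
[3] i4,i5  and;beq  -- dual
[4] i6,i7  add;mulh  -- dual
[5] i8  sll  -- RAW r1
[6] i9  ld  -- no-port MEM/MEM
[7] i10  st  -- tail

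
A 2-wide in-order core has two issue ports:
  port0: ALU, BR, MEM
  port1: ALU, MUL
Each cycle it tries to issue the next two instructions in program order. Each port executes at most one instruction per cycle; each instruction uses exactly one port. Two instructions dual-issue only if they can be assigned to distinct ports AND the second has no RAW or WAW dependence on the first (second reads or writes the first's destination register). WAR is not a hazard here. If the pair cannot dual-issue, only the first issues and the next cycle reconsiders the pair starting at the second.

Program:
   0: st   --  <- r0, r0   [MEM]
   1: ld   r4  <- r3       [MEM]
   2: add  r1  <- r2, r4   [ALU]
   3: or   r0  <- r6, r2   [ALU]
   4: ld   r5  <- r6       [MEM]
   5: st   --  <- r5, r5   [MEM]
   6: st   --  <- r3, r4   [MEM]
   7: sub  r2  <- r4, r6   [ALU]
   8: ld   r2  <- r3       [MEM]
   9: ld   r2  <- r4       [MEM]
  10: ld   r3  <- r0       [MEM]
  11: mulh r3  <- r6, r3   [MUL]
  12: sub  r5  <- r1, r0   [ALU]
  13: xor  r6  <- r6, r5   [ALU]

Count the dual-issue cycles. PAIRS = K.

#0 head=0: st i0 no-port MEM/MEM
#1 head=1: ld i1 RAW r4
#2 head=2: add or i2&i3 2-wide
#3 head=4: ld i4 no-port MEM/MEM
#4 head=5: st i5 no-port MEM/MEM
#5 head=6: st sub i6&i7 2-wide
#6 head=8: ld i8 no-port MEM/MEM
#7 head=9: ld i9 no-port MEM/MEM
#8 head=10: ld i10 RAW+WAW r3
#9 head=11: mulh sub i11&i12 2-wide
#10 head=13: xor i13 tail

PAIRS = 3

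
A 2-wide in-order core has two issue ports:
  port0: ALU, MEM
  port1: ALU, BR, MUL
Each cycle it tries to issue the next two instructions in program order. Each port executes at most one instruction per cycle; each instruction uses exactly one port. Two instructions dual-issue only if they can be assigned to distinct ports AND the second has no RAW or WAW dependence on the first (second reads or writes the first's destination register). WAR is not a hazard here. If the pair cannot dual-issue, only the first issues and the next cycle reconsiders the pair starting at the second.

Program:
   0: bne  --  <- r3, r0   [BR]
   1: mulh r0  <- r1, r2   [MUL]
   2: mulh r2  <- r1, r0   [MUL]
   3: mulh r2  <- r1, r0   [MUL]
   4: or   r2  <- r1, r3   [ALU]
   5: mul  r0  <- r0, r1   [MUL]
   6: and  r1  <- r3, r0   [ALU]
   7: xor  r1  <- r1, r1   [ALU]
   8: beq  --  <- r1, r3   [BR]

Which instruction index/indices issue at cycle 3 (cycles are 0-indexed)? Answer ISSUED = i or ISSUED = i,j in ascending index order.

ISSUED = 3

[0] i0  bne.BR  -- no-port BR/MUL
[1] i1  mulh.MUL  -- no-port MUL/MUL
[2] i2  mulh.MUL  -- no-port MUL/MUL
[3] i3  mulh.MUL  -- WAW r2
[4] i4/i5  or.ALU/mul.MUL  -- dual
[5] i6  and.ALU  -- RAW+WAW r1
[6] i7  xor.ALU  -- RAW r1
[7] i8  beq.BR  -- tail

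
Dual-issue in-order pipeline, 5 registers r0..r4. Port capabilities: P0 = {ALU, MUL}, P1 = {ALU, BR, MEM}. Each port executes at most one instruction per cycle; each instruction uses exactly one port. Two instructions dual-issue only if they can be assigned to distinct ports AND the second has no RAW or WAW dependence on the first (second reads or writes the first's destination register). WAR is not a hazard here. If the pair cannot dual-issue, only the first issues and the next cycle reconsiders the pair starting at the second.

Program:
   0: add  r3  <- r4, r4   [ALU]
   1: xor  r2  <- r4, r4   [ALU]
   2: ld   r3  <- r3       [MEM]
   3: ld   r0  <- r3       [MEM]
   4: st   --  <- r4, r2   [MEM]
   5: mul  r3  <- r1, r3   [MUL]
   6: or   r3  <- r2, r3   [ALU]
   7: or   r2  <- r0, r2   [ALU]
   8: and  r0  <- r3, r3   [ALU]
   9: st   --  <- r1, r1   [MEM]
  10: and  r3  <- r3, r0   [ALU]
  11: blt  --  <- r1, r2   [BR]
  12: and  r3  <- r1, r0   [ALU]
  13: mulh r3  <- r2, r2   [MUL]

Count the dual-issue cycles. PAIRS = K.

[0] i0&i1  add xor  -- dual
[1] i2  ld  -- no-port MEM/MEM
[2] i3  ld  -- no-port MEM/MEM
[3] i4&i5  st mul  -- dual
[4] i6&i7  or or  -- dual
[5] i8&i9  and st  -- dual
[6] i10&i11  and blt  -- dual
[7] i12  and  -- WAW r3
[8] i13  mulh  -- tail

PAIRS = 5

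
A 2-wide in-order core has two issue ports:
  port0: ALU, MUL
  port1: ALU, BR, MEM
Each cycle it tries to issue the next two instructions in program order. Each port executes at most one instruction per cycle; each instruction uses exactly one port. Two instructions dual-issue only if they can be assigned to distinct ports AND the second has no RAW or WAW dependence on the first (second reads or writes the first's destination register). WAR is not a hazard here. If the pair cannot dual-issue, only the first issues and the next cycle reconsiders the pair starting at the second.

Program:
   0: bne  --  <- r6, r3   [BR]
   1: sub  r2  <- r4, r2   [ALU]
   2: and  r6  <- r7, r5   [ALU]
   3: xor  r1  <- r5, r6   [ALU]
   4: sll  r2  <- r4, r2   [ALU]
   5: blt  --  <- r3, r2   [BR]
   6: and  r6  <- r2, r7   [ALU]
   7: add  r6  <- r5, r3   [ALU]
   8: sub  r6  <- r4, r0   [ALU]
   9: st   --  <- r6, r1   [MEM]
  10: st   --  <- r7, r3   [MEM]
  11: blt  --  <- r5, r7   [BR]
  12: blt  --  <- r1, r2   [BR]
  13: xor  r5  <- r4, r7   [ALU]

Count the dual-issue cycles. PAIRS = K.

  cy0 -> i0,i1 (bne+sub) dual
  cy1 -> i2 (and) RAW r6
  cy2 -> i3,i4 (xor+sll) dual
  cy3 -> i5,i6 (blt+and) dual
  cy4 -> i7 (add) WAW r6
  cy5 -> i8 (sub) RAW r6
  cy6 -> i9 (st) no-port MEM/MEM
  cy7 -> i10 (st) no-port MEM/BR
  cy8 -> i11 (blt) no-port BR/BR
  cy9 -> i12,i13 (blt+xor) dual

PAIRS = 4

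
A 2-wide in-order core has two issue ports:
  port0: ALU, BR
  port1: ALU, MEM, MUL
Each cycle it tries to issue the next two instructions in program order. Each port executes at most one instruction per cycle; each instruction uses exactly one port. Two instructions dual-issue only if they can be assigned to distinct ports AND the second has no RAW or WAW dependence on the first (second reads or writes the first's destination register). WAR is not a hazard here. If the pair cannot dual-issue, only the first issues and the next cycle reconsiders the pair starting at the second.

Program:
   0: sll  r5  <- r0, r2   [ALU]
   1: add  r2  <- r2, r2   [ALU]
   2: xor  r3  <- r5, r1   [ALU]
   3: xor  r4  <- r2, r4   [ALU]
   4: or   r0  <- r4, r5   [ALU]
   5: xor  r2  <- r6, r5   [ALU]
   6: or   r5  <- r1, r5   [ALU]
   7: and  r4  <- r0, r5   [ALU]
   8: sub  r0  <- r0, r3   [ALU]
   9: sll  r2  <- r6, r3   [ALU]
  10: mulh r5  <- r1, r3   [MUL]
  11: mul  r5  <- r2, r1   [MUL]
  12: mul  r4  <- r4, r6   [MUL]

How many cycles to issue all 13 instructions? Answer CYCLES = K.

CYCLES = 8

c0: i0+i1 sll+add  pair
c1: i2+i3 xor+xor  pair
c2: i4+i5 or+xor  pair
c3: i6 or  RAW r5
c4: i7+i8 and+sub  pair
c5: i9+i10 sll+mulh  pair
c6: i11 mul  no-port MUL/MUL
c7: i12 mul  tail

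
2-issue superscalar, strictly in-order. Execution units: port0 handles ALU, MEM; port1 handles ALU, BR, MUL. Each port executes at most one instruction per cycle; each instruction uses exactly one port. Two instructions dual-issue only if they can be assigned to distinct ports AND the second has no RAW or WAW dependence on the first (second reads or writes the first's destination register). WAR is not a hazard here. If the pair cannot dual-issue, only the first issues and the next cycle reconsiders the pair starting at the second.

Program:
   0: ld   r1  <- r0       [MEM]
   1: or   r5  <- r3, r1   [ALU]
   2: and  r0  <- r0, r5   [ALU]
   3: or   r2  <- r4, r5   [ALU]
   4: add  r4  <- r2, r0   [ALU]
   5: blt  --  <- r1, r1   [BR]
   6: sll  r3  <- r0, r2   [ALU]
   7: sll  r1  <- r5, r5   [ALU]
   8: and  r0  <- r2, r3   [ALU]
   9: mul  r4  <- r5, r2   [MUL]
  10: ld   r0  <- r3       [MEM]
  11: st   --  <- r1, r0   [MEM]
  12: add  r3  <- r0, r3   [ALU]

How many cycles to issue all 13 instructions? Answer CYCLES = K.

0. ld.MEM @i0  | RAW r1
1. or.ALU @i1  | RAW r5
2. and.ALU/or.ALU @i2,i3  | 2-wide
3. add.ALU/blt.BR @i4,i5  | 2-wide
4. sll.ALU/sll.ALU @i6,i7  | 2-wide
5. and.ALU/mul.MUL @i8,i9  | 2-wide
6. ld.MEM @i10  | no-port MEM/MEM
7. st.MEM/add.ALU @i11,i12  | 2-wide

CYCLES = 8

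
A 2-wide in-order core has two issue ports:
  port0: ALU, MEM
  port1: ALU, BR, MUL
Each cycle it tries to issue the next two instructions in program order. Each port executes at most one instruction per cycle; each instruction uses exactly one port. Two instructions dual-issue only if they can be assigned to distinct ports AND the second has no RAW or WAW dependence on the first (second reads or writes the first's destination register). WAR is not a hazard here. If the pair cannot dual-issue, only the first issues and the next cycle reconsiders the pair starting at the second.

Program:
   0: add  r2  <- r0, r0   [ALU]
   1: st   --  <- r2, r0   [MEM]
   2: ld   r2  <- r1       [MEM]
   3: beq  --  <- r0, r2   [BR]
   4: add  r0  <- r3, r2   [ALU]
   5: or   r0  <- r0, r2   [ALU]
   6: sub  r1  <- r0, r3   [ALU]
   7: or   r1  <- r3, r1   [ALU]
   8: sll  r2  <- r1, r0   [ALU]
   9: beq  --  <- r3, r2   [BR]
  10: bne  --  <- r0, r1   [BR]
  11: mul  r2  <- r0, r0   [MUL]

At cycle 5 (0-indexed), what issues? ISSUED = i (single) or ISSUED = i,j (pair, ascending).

ISSUED = 6

  cy0 -> i0 (add.ALU) RAW r2
  cy1 -> i1 (st.MEM) no-port MEM/MEM
  cy2 -> i2 (ld.MEM) RAW r2
  cy3 -> i3,i4 (beq.BR add.ALU) pair
  cy4 -> i5 (or.ALU) RAW r0
  cy5 -> i6 (sub.ALU) RAW+WAW r1
  cy6 -> i7 (or.ALU) RAW r1
  cy7 -> i8 (sll.ALU) RAW r2
  cy8 -> i9 (beq.BR) no-port BR/BR
  cy9 -> i10 (bne.BR) no-port BR/MUL
  cy10 -> i11 (mul.MUL) tail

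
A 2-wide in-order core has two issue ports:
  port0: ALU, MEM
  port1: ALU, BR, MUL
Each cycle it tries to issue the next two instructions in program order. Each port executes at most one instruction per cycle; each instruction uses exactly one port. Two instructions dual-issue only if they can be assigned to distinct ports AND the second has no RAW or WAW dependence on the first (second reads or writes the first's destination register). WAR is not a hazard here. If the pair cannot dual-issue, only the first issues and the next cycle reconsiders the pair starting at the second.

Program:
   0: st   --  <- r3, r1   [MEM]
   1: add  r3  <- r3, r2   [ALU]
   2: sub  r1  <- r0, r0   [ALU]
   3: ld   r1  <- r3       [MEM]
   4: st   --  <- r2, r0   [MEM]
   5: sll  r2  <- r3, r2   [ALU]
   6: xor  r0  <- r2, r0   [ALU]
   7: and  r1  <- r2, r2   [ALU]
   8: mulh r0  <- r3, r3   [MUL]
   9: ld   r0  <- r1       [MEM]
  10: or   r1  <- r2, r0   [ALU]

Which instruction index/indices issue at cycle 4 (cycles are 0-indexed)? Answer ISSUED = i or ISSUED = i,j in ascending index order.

ISSUED = 6,7

0. st.MEM/add.ALU @i0/i1  | 2-wide
1. sub.ALU @i2  | WAW r1
2. ld.MEM @i3  | no-port MEM/MEM
3. st.MEM/sll.ALU @i4/i5  | 2-wide
4. xor.ALU/and.ALU @i6/i7  | 2-wide
5. mulh.MUL @i8  | WAW r0
6. ld.MEM @i9  | RAW r0
7. or.ALU @i10  | tail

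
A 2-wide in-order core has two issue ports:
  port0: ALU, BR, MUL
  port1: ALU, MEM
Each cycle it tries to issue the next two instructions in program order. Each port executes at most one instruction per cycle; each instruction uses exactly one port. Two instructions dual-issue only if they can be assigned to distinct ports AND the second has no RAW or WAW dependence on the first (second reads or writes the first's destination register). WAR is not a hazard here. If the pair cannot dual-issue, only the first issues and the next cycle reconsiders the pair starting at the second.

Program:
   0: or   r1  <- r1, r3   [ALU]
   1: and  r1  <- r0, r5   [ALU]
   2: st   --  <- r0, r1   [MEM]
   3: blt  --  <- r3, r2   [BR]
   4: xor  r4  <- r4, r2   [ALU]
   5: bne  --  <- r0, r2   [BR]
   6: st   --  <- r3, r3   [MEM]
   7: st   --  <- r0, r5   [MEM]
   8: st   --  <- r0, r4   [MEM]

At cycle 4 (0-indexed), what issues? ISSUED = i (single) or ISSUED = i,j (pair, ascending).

ISSUED = 6

#0 head=0: or.ALU i0 WAW r1
#1 head=1: and.ALU i1 RAW r1
#2 head=2: st.MEM;blt.BR i2/i3 dual
#3 head=4: xor.ALU;bne.BR i4/i5 dual
#4 head=6: st.MEM i6 no-port MEM/MEM
#5 head=7: st.MEM i7 no-port MEM/MEM
#6 head=8: st.MEM i8 tail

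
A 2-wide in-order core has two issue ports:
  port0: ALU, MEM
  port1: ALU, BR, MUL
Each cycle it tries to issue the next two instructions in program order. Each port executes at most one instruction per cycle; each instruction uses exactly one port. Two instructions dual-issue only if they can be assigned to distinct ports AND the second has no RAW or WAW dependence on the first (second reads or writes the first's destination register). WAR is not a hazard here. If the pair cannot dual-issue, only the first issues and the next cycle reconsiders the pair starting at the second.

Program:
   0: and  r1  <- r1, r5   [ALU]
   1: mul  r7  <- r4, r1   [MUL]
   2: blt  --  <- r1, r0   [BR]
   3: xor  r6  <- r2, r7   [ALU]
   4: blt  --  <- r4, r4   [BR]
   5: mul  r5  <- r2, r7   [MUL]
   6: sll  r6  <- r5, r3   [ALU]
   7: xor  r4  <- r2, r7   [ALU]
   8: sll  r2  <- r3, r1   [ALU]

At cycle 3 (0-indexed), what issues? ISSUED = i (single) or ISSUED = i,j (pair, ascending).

ISSUED = 4

#0 head=0: and.ALU i0 RAW r1
#1 head=1: mul.MUL i1 no-port MUL/BR
#2 head=2: blt.BR+xor.ALU i2&i3 pair
#3 head=4: blt.BR i4 no-port BR/MUL
#4 head=5: mul.MUL i5 RAW r5
#5 head=6: sll.ALU+xor.ALU i6&i7 pair
#6 head=8: sll.ALU i8 tail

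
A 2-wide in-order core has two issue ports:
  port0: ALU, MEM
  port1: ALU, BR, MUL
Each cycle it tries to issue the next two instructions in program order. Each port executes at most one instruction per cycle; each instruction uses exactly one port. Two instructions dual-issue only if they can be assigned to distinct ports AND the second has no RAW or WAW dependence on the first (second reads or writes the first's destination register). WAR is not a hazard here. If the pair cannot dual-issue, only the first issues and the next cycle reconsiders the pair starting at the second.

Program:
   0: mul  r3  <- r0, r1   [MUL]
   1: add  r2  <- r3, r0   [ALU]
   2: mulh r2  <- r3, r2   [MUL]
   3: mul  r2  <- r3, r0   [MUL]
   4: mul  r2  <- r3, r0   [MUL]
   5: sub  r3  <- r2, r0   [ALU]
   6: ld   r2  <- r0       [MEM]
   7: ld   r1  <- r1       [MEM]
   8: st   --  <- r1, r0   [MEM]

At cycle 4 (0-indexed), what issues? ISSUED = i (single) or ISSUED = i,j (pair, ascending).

ISSUED = 4

  cy0 -> i0 (mul) RAW r3
  cy1 -> i1 (add) RAW+WAW r2
  cy2 -> i2 (mulh) no-port MUL/MUL
  cy3 -> i3 (mul) no-port MUL/MUL
  cy4 -> i4 (mul) RAW r2
  cy5 -> i5+i6 (sub ld) dual
  cy6 -> i7 (ld) no-port MEM/MEM
  cy7 -> i8 (st) tail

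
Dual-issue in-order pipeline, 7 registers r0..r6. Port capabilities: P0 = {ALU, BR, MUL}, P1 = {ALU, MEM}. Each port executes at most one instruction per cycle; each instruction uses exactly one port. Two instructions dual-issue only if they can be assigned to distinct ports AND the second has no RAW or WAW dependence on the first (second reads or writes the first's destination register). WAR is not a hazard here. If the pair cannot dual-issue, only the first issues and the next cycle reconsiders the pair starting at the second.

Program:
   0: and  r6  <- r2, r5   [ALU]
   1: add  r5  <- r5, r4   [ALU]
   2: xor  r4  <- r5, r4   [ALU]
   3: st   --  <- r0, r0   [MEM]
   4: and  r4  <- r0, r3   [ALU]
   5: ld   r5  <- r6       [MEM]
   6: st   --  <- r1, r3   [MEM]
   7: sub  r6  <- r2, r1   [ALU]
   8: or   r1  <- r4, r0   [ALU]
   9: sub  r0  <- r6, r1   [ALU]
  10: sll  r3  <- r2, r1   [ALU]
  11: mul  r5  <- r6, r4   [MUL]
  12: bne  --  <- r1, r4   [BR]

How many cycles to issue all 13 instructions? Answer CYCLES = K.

[0] i0/i1  and.ALU+add.ALU  -- 2-wide
[1] i2/i3  xor.ALU+st.MEM  -- 2-wide
[2] i4/i5  and.ALU+ld.MEM  -- 2-wide
[3] i6/i7  st.MEM+sub.ALU  -- 2-wide
[4] i8  or.ALU  -- RAW r1
[5] i9/i10  sub.ALU+sll.ALU  -- 2-wide
[6] i11  mul.MUL  -- no-port MUL/BR
[7] i12  bne.BR  -- tail

CYCLES = 8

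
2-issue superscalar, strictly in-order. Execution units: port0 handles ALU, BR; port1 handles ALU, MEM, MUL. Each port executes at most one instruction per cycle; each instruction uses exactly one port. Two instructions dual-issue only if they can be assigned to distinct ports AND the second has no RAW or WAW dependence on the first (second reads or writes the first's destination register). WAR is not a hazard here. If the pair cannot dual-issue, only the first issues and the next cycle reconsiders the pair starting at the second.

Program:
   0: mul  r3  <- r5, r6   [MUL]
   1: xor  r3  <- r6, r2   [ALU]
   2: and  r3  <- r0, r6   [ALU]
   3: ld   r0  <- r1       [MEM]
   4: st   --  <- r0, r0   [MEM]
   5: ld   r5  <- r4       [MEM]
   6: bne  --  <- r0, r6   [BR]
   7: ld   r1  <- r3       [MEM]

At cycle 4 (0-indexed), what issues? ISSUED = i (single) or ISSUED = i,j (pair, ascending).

ISSUED = 5,6

c0: i0 mul.MUL  WAW r3
c1: i1 xor.ALU  WAW r3
c2: i2/i3 and.ALU+ld.MEM  2-wide
c3: i4 st.MEM  no-port MEM/MEM
c4: i5/i6 ld.MEM+bne.BR  2-wide
c5: i7 ld.MEM  tail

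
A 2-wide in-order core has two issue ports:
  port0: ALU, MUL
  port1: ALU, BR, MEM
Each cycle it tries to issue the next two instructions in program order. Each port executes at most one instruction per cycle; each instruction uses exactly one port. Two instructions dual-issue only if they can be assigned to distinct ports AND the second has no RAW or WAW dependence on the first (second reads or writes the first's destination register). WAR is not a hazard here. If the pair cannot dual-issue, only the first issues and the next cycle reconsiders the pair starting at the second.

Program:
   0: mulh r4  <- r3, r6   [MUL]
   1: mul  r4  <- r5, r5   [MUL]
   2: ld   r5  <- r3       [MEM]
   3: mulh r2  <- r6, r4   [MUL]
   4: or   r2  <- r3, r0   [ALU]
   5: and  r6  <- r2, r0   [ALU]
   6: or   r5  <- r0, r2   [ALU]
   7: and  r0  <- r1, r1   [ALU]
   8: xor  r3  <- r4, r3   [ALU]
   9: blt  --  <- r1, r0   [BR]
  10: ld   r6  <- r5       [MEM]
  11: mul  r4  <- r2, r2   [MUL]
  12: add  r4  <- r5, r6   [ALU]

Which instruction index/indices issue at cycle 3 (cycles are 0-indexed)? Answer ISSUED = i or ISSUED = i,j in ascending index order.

ISSUED = 4

#0 head=0: mulh.MUL i0 no-port MUL/MUL
#1 head=1: mul.MUL ld.MEM i1&i2 pair
#2 head=3: mulh.MUL i3 WAW r2
#3 head=4: or.ALU i4 RAW r2
#4 head=5: and.ALU or.ALU i5&i6 pair
#5 head=7: and.ALU xor.ALU i7&i8 pair
#6 head=9: blt.BR i9 no-port BR/MEM
#7 head=10: ld.MEM mul.MUL i10&i11 pair
#8 head=12: add.ALU i12 tail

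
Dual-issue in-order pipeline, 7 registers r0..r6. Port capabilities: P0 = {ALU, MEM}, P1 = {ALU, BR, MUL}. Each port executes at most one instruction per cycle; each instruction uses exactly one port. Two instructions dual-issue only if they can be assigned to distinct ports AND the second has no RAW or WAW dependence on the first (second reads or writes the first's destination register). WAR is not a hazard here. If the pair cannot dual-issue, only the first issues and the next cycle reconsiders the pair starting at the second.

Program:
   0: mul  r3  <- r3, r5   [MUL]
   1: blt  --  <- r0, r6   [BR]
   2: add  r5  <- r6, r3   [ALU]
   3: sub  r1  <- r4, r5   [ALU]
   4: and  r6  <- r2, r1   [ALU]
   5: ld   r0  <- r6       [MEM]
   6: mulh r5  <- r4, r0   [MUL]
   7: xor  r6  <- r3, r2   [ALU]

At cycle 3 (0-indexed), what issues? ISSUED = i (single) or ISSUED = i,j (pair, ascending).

ISSUED = 4

[0] i0  mul.MUL  -- no-port MUL/BR
[1] i1&i2  blt.BR/add.ALU  -- dual
[2] i3  sub.ALU  -- RAW r1
[3] i4  and.ALU  -- RAW r6
[4] i5  ld.MEM  -- RAW r0
[5] i6&i7  mulh.MUL/xor.ALU  -- dual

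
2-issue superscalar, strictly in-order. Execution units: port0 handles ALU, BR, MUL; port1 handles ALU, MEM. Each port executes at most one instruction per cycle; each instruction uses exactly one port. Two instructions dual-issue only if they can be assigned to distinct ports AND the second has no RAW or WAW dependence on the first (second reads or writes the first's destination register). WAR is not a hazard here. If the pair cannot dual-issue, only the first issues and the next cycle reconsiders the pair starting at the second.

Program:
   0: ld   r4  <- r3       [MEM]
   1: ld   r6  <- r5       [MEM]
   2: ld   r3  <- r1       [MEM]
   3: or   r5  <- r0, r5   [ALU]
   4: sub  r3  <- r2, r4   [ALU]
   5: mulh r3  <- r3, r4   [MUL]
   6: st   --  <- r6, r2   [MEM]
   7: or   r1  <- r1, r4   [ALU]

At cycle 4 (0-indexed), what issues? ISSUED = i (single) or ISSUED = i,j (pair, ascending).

t=0 i0:ld.MEM ; no-port MEM/MEM
t=1 i1:ld.MEM ; no-port MEM/MEM
t=2 i2,i3:ld.MEM/or.ALU ; pair
t=3 i4:sub.ALU ; RAW+WAW r3
t=4 i5,i6:mulh.MUL/st.MEM ; pair
t=5 i7:or.ALU ; tail

ISSUED = 5,6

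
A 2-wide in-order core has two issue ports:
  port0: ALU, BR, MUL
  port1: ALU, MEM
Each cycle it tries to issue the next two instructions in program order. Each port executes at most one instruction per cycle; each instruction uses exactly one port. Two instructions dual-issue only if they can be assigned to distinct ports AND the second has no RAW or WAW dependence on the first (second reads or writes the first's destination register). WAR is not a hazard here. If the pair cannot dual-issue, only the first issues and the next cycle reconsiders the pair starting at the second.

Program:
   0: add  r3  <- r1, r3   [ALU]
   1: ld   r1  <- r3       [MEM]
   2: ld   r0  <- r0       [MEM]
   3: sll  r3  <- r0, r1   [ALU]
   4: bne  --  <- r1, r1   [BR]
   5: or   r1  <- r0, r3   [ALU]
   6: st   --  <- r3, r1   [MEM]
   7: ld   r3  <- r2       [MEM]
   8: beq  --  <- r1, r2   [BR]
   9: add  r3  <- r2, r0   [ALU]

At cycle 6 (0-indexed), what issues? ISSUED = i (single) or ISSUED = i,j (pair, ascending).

[0] i0  add  -- RAW r3
[1] i1  ld  -- no-port MEM/MEM
[2] i2  ld  -- RAW r0
[3] i3&i4  sll bne  -- pair
[4] i5  or  -- RAW r1
[5] i6  st  -- no-port MEM/MEM
[6] i7&i8  ld beq  -- pair
[7] i9  add  -- tail

ISSUED = 7,8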